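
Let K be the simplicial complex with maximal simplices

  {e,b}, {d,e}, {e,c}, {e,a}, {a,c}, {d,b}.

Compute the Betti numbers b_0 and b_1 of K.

b_0 = 1, b_1 = 2.

We work with the vertex ordering a < b < c < d < e. The simplices of K, each written with vertices in increasing order, are:

  0-simplices (5): a, b, c, d, e
  1-simplices (6): ac, ae, bd, be, ce, de

giving chain groups C_0 ≅ Z^5, C_1 ≅ Z^6.

Boundary ∂_1: C_1 → C_0 sends each edge [p,q] (with p < q) to q − p. For instance
  ∂de = e − d.
As a 5×6 matrix over Z this has rank 4, with invariant factors (1,1,1,1).

Computing H_k = (kernel of ∂_k) / (image of ∂_{k+1}):

  H_0: rank C_0 − rank ∂_1 = 5 − 4 = 1, and the invariant factors of ∂_1 are all 1, so H_0 = Z.
  H_1: rank ker ∂_1 − rank ∂_2 = (6 − 4) − 0 = 2, and there is no ∂_2, so H_1 = Z^2.

As a check, the Euler characteristic is 5 − 6 = -1, which agrees with 1 − 2 = -1.

Hence the Betti numbers are b_0 = 1, b_1 = 2.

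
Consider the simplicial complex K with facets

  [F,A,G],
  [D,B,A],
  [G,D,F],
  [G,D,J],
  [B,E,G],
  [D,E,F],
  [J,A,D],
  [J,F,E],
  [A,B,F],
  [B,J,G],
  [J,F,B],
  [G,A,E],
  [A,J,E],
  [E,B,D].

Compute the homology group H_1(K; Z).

H_1 = Z^2.

Fix the vertex order A < B < D < E < F < G < J and write every simplex with vertices in increasing order. Then dim K = 2 and the simplices of K are:

  0-simplices (7): A, B, D, E, F, G, J
  1-simplices (21): AB, AD, AE, AF, AG, AJ, BD, BE, BF, BG, BJ, DE, DF, DG, DJ, EF, EG, EJ, FG, FJ, GJ
  2-simplices (14): ABD, ABF, ADJ, AEG, AEJ, AFG, BDE, BEG, BFJ, BGJ, DEF, DFG, DGJ, EFJ

Hence C_0 ≅ Z^7, C_1 ≅ Z^21, C_2 ≅ Z^14.

∂_1: C_1 → C_0 maps an edge to its endpoints' difference, ∂[p,q] = q − p.
The resulting 7×21 matrix has rank 6, and its Smith normal form has invariant factors (1,1,1,1,1,1).

Boundary ∂_2: C_2 → C_1 maps a triangle to the signed sum of its edges. For instance
  ∂AEJ = EJ − AJ + AE,
  ∂AFG = FG − AG + AF.
As a 21×14 matrix over Z this has rank 13, with invariant factors (1,1,1,1,1,1,1,1,1,1,1,1,1).

Reading off H_k = ker ∂_k / im ∂_{k+1}:

  H_1: rank ker ∂_1 − rank ∂_2 = (21 − 6) − 13 = 2, and the invariant factors of ∂_2 are all 1, so H_1 ≅ Z^2.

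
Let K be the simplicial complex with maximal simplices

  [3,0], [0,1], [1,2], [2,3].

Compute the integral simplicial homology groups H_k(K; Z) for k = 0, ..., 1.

Fix the vertex order 0 < 1 < 2 < 3 and write every simplex with vertices in increasing order. Then dim K = 1 and the simplices of K are:

  0-simplices (4): [0], [1], [2], [3]
  1-simplices (4): [0,1], [0,3], [1,2], [2,3]

Hence C_0 ≅ Z^4, C_1 ≅ Z^4.

∂_1: C_1 → C_0 sends each edge [p,q] (with p < q) to q − p. For instance
  ∂[1,2] = [2] − [1].
This gives a 4×4 integer matrix of rank 3; reducing to Smith normal form yields diagonal entries (1,1,1).

Now H_k = ker ∂_k / im ∂_{k+1}, so:

  H_0: rank C_0 − rank ∂_1 = 4 − 3 = 1, and the invariant factors of ∂_1 are all 1, so H_0 ≅ Z.
  H_1: rank ker ∂_1 − rank ∂_2 = (4 − 3) − 0 = 1, and there is no ∂_2, so H_1 ≅ Z.

As a check, the Euler characteristic is 4 − 4 = 0, which agrees with 1 − 1 = 0.
(K is a triangulation of the circle S^1.)

H_0 ≅ Z,  H_1 ≅ Z.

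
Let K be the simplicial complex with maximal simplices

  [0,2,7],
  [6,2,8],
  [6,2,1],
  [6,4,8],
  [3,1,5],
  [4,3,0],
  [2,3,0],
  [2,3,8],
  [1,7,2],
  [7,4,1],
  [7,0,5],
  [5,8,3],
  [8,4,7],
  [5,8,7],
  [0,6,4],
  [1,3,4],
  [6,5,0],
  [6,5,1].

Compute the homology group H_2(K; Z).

H_2 = Z.

We work with the vertex ordering 0 < 1 < 2 < 3 < 4 < 5 < 6 < 7 < 8. The simplices of K, each written with vertices in increasing order, are:

  0-simplices (9): [0], [1], [2], [3], [4], [5], [6], [7], [8]
  1-simplices (27): (27 of them)
  2-simplices (18): [0,2,3], [0,2,7], [0,3,4], [0,4,6], [0,5,6], [0,5,7], [1,2,6], [1,2,7], [1,3,4], [1,3,5], [1,4,7], [1,5,6], [2,3,8], [2,6,8], [3,5,8], [4,6,8], [4,7,8], [5,7,8]

giving chain groups C_0 ≅ Z^9, C_1 ≅ Z^27, C_2 ≅ Z^18.

The boundary map ∂_1: C_1 → C_0 is given by ∂[p,q] = [q] − [p].
The resulting 9×27 matrix has rank 8, and its Smith normal form has invariant factors (1,1,1,1,1,1,1,1).

Boundary ∂_2: C_2 → C_1 sends each 2-simplex [p,q,r] to [q,r] − [p,r] + [p,q]. For instance
  ∂[1,5,6] = [5,6] − [1,6] + [1,5],
  ∂[0,3,4] = [3,4] − [0,4] + [0,3].
The 27×18 boundary matrix has rank 17 and Smith normal form diag(1,1,1,1,1,1,1,1,1,1,1,1,1,1,1,1,1).

From H_k ≅ ker(∂_k) / im(∂_{k+1}) we obtain:

  H_2: rank ker ∂_2 − rank ∂_3 = (18 − 17) − 0 = 1, and there is no ∂_3, so H_2 ≅ Z.

(K is a triangulation of the torus T^2.)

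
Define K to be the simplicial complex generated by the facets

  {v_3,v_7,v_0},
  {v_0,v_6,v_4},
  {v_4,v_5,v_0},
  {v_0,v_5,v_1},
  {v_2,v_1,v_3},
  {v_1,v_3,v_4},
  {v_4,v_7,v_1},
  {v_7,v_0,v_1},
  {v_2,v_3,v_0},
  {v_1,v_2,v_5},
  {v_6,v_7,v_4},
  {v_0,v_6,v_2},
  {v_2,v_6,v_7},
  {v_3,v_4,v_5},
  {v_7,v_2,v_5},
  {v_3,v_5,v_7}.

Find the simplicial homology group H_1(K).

H_1 ≅ Z^2.

We work with the vertex ordering v_0 < v_1 < v_2 < v_3 < v_4 < v_5 < v_6 < v_7. The simplices of K, each written with vertices in increasing order, are:

  0-simplices (8): [v_0], [v_1], [v_2], [v_3], [v_4], [v_5], [v_6], [v_7]
  1-simplices (24): (24 of them)
  2-simplices (16): (16 of them)

giving chain groups C_0 ≅ Z^8, C_1 ≅ Z^24, C_2 ≅ Z^16.

∂_1: C_1 → C_0 is given by ∂[p,q] = [q] − [p].
As a 8×24 matrix over Z this has rank 7, with invariant factors (1,1,1,1,1,1,1).

∂_2: C_2 → C_1 acts by ∂[p,q,r] = [q,r] − [p,r] + [p,q]. For instance
  ∂[v_1,v_4,v_7] = [v_4,v_7] − [v_1,v_7] + [v_1,v_4],
  ∂[v_2,v_6,v_7] = [v_6,v_7] − [v_2,v_7] + [v_2,v_6].
The resulting 24×16 matrix has rank 15, and its Smith normal form has invariant factors (1,1,1,1,1,1,1,1,1,1,1,1,1,1,1).

Reading off H_k = ker ∂_k / im ∂_{k+1}:

  H_1: rank ker ∂_1 − rank ∂_2 = (24 − 7) − 15 = 2, and the invariant factors of ∂_2 are all 1, so H_1 = Z^2.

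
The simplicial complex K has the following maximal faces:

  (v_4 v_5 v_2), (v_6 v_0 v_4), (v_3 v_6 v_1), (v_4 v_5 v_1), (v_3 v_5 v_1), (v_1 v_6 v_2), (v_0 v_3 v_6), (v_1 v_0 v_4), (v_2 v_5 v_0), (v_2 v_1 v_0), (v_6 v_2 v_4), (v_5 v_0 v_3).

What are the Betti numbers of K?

b_0 = 1, b_1 = 0, b_2 = 0.

Order the vertices as v_0 < v_1 < v_2 < v_3 < v_4 < v_5 < v_6. Listing each simplex with vertices in this order, K has dimension 2 with simplices:

  0-simplices (7): [v_0], [v_1], [v_2], [v_3], [v_4], [v_5], [v_6]
  1-simplices (18): (18 of them)
  2-simplices (12): (12 of them)

giving chain groups C_0 ≅ Z^7, C_1 ≅ Z^18, C_2 ≅ Z^12.

The boundary map ∂_1: C_1 → C_0 sends each edge [p,q] (with p < q) to q − p. For instance
  ∂[v_2,v_4] = [v_4] − [v_2].
The resulting 7×18 matrix has rank 6, and its Smith normal form has invariant factors (1,1,1,1,1,1).

Boundary ∂_2: C_2 → C_1 acts by ∂[p,q,r] = [q,r] − [p,r] + [p,q]. For instance
  ∂[v_1,v_3,v_5] = [v_3,v_5] − [v_1,v_5] + [v_1,v_3],
  ∂[v_0,v_2,v_5] = [v_2,v_5] − [v_0,v_5] + [v_0,v_2].
This gives a 18×12 integer matrix of rank 12; reducing to Smith normal form yields diagonal entries (1,1,1,1,1,1,1,1,1,1,1,2).

Reading off H_k = ker ∂_k / im ∂_{k+1}:

  H_0: rank C_0 − rank ∂_1 = 7 − 6 = 1, and the invariant factors of ∂_1 are all 1, so H_0 ≅ Z.
  H_1: rank ker ∂_1 − rank ∂_2 = (18 − 6) − 12 = 0, and ∂_2 has invariant factor 2 > 1, so H_1 ≅ Z/2.
  H_2: rank ker ∂_2 − rank ∂_3 = (12 − 12) − 0 = 0, and there is no ∂_3, so H_2 ≅ 0.

Hence the Betti numbers are b_0 = 1, b_1 = 0, b_2 = 0.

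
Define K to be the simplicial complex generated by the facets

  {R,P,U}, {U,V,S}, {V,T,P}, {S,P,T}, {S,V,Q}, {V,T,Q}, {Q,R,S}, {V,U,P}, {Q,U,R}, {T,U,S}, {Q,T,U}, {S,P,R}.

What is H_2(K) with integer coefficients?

Order the vertices as P < Q < R < S < T < U < V. Listing each simplex with vertices in this order, K has dimension 2 with simplices:

  0-simplices (7): P, Q, R, S, T, U, V
  1-simplices (18): PR, PS, PT, PU, PV, QR, QS, QT, QU, QV, RS, RU, ST, SU, SV, TU, TV, UV
  2-simplices (12): PRS, PRU, PST, PTV, PUV, QRS, QRU, QSV, QTU, QTV, STU, SUV

Hence C_0 ≅ Z^7, C_1 ≅ Z^18, C_2 ≅ Z^12.

∂_1: C_1 → C_0 sends each edge [p,q] (with p < q) to q − p. For instance
  ∂ST = T − S.
The resulting 7×18 matrix has rank 6, and its Smith normal form has invariant factors (1,1,1,1,1,1).

∂_2: C_2 → C_1 maps a triangle to the signed sum of its edges. For instance
  ∂SUV = UV − SV + SU,
  ∂PTV = TV − PV + PT.
The resulting 18×12 matrix has rank 12, and its Smith normal form has invariant factors (1,1,1,1,1,1,1,1,1,1,1,2).

Reading off H_k = ker ∂_k / im ∂_{k+1}:

  H_2: rank ker ∂_2 − rank ∂_3 = (12 − 12) − 0 = 0, and there is no ∂_3, so H_2 ≅ 0.

(K is a triangulation of the real projective plane RP^2.)

H_2 ≅ 0.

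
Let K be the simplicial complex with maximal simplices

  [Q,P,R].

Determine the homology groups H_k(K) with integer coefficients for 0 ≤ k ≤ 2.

Take the total order P < Q < R on the vertex set. Then K (dimension 2) consists of the simplices:

  0-simplices (3): P, Q, R
  1-simplices (3): PQ, PR, QR
  2-simplices (1): PQR

Hence C_0 ≅ Z^3, C_1 ≅ Z^3, C_2 ≅ Z^1.

∂_1: C_1 → C_0 maps an edge to its endpoints' difference, ∂[p,q] = q − p.
The resulting 3×3 matrix has rank 2, and its Smith normal form has invariant factors (1,1).

Boundary ∂_2: C_2 → C_1 sends each 2-simplex [p,q,r] to [q,r] − [p,r] + [p,q]. For instance
  ∂PQR = QR − PR + PQ.
As a 3×1 matrix over Z this has rank 1, with invariant factors (1).

Computing H_k = (kernel of ∂_k) / (image of ∂_{k+1}):

  H_0: rank C_0 − rank ∂_1 = 3 − 2 = 1, and the invariant factors of ∂_1 are all 1, so H_0 = Z.
  H_1: rank ker ∂_1 − rank ∂_2 = (3 − 2) − 1 = 0, and the invariant factors of ∂_2 are all 1, so H_1 = 0.
  H_2: rank ker ∂_2 − rank ∂_3 = (1 − 1) − 0 = 0, and there is no ∂_3, so H_2 = 0.

As a check, the Euler characteristic is 3 − 3 + 1 = 1, which agrees with 1 − 0 + 0 = 1.
(K is a triangulation of the 2-simplex.)

H_0 ≅ Z,  H_1 = 0,  H_2 = 0.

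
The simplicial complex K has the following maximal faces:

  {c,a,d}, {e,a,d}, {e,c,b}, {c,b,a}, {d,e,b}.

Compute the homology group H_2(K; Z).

H_2 = 0.

Fix the vertex order a < b < c < d < e and write every simplex with vertices in increasing order. Then dim K = 2 and the simplices of K are:

  0-simplices (5): a, b, c, d, e
  1-simplices (10): ab, ac, ad, ae, bc, bd, be, cd, ce, de
  2-simplices (5): abc, acd, ade, bce, bde

so the chain groups are C_0 ≅ Z^5, C_1 ≅ Z^10, C_2 ≅ Z^5.

Boundary ∂_1: C_1 → C_0 maps an edge to its endpoints' difference, ∂[p,q] = q − p. For instance
  ∂bd = d − b.
The resulting 5×10 matrix has rank 4, and its Smith normal form has invariant factors (1,1,1,1).

∂_2: C_2 → C_1 sends each 2-simplex [p,q,r] to [q,r] − [p,r] + [p,q]. For instance
  ∂acd = cd − ad + ac,
  ∂bce = ce − be + bc.
The 10×5 boundary matrix has rank 5 and Smith normal form diag(1,1,1,1,1).

Computing H_k = (kernel of ∂_k) / (image of ∂_{k+1}):

  H_2: rank ker ∂_2 − rank ∂_3 = (5 − 5) − 0 = 0, and there is no ∂_3, so H_2 ≅ 0.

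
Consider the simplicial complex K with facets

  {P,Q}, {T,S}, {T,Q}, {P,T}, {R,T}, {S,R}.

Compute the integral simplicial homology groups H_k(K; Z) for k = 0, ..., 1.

H_0 ≅ Z,  H_1 ≅ Z^2.

Fix the vertex order P < Q < R < S < T and write every simplex with vertices in increasing order. Then dim K = 1 and the simplices of K are:

  0-simplices (5): P, Q, R, S, T
  1-simplices (6): PQ, PT, QT, RS, RT, ST

Hence C_0 ≅ Z^5, C_1 ≅ Z^6.

∂_1: C_1 → C_0 maps an edge to its endpoints' difference, ∂[p,q] = q − p. For instance
  ∂RS = S − R.
As a 5×6 matrix over Z this has rank 4, with invariant factors (1,1,1,1).

Reading off H_k = ker ∂_k / im ∂_{k+1}:

  H_0: rank C_0 − rank ∂_1 = 5 − 4 = 1, and the invariant factors of ∂_1 are all 1, so H_0 ≅ Z.
  H_1: rank ker ∂_1 − rank ∂_2 = (6 − 4) − 0 = 2, and there is no ∂_2, so H_1 ≅ Z^2.

As a check, the Euler characteristic is 5 − 6 = -1, which agrees with 1 − 2 = -1.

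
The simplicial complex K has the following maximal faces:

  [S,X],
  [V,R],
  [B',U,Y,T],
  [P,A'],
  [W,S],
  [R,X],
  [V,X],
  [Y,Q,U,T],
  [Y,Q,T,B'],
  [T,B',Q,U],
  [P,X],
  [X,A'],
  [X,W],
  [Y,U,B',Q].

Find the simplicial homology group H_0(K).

K has 12 vertices, 19 edges, 10 triangles, 5 3-simplices.
rank ∂_0 = 0, rank ∂_1 = 10 ⇒ b_0 = 12 − 0 − 10 = 2; all invariant factors of ∂_1 are 1 so no torsion. So H_0 ≅ Z^2.

H_0 = Z^2.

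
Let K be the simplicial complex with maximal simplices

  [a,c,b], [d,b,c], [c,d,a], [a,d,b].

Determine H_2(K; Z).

H_2 ≅ Z.

Take the total order a < b < c < d on the vertex set. Then K (dimension 2) consists of the simplices:

  0-simplices (4): a, b, c, d
  1-simplices (6): ab, ac, ad, bc, bd, cd
  2-simplices (4): abc, abd, acd, bcd

so the chain groups are C_0 ≅ Z^4, C_1 ≅ Z^6, C_2 ≅ Z^4.

Boundary ∂_1: C_1 → C_0 sends each edge [p,q] (with p < q) to q − p.
The resulting 4×6 matrix has rank 3, and its Smith normal form has invariant factors (1,1,1).

Boundary ∂_2: C_2 → C_1 sends each 2-simplex [p,q,r] to [q,r] − [p,r] + [p,q]. For instance
  ∂acd = cd − ad + ac,
  ∂abd = bd − ad + ab.
The resulting 6×4 matrix has rank 3, and its Smith normal form has invariant factors (1,1,1).

From H_k ≅ ker(∂_k) / im(∂_{k+1}) we obtain:

  H_2: rank ker ∂_2 − rank ∂_3 = (4 − 3) − 0 = 1, and there is no ∂_3, so H_2 ≅ Z.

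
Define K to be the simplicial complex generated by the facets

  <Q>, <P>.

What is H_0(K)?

H_0 ≅ Z^2.

Order the vertices as P < Q. Listing each simplex with vertices in this order, K has dimension 0 with simplices:

  0-simplices (2): P, Q

so the chain groups are C_0 ≅ Z^2.

Reading off H_k = ker ∂_k / im ∂_{k+1}:

  H_0: rank C_0 − rank ∂_1 = 2 − 0 = 2, and there is no ∂_1, so H_0 ≅ Z^2.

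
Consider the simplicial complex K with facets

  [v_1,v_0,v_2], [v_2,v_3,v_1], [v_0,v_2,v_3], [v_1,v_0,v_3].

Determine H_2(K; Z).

H_2 = Z.

K has 4 vertices, 6 edges, 4 triangles.
rank ∂_2 = 3, rank ∂_3 = 0 ⇒ b_2 = 4 − 3 − 0 = 1. So H_2 ≅ Z.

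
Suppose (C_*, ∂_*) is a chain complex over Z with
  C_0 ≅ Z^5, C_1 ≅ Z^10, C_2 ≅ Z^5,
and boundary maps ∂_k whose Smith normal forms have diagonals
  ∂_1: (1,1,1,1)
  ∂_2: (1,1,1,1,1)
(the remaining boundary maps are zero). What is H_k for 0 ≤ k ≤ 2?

H_0: b_0 = 5 − 0 − 4 = 1; torsion from ∂_1 factors > 1: none. So H_0 ≅ Z.
H_1: b_1 = 10 − 4 − 5 = 1; torsion from ∂_2 factors > 1: none. So H_1 ≅ Z.
H_2: b_2 = 5 − 5 − 0 = 0; torsion from ∂_3 factors > 1: none. So H_2 ≅ 0.

H_0 ≅ Z,  H_1 ≅ Z,  H_2 = 0.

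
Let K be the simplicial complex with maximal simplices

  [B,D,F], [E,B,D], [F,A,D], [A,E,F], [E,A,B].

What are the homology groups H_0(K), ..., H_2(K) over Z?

H_0 = Z,  H_1 = Z,  H_2 = 0.

We work with the vertex ordering A < B < D < E < F. The simplices of K, each written with vertices in increasing order, are:

  0-simplices (5): A, B, D, E, F
  1-simplices (10): AB, AD, AE, AF, BD, BE, BF, DE, DF, EF
  2-simplices (5): ABE, ADF, AEF, BDE, BDF

giving chain groups C_0 ≅ Z^5, C_1 ≅ Z^10, C_2 ≅ Z^5.

Boundary ∂_1: C_1 → C_0 maps an edge to its endpoints' difference, ∂[p,q] = q − p. For instance
  ∂AB = B − A.
This gives a 5×10 integer matrix of rank 4; reducing to Smith normal form yields diagonal entries (1,1,1,1).

The boundary map ∂_2: C_2 → C_1 acts by ∂[p,q,r] = [q,r] − [p,r] + [p,q]. For instance
  ∂BDE = DE − BE + BD,
  ∂AEF = EF − AF + AE.
The 10×5 boundary matrix has rank 5 and Smith normal form diag(1,1,1,1,1).

From H_k ≅ ker(∂_k) / im(∂_{k+1}) we obtain:

  H_0: rank C_0 − rank ∂_1 = 5 − 4 = 1, and the invariant factors of ∂_1 are all 1, so H_0 = Z.
  H_1: rank ker ∂_1 − rank ∂_2 = (10 − 4) − 5 = 1, and the invariant factors of ∂_2 are all 1, so H_1 = Z.
  H_2: rank ker ∂_2 − rank ∂_3 = (5 − 5) − 0 = 0, and there is no ∂_3, so H_2 = 0.

As a check, the Euler characteristic is 5 − 10 + 5 = 0, which agrees with 1 − 1 + 0 = 0.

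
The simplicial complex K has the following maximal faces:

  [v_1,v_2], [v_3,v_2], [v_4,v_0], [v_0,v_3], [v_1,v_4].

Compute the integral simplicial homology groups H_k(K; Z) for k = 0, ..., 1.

H_0 = Z,  H_1 = Z.

Order the vertices as v_0 < v_1 < v_2 < v_3 < v_4. Listing each simplex with vertices in this order, K has dimension 1 with simplices:

  0-simplices (5): [v_0], [v_1], [v_2], [v_3], [v_4]
  1-simplices (5): [v_0,v_3], [v_0,v_4], [v_1,v_2], [v_1,v_4], [v_2,v_3]

Hence C_0 ≅ Z^5, C_1 ≅ Z^5.

Boundary ∂_1: C_1 → C_0 maps an edge to its endpoints' difference, ∂[p,q] = q − p. For instance
  ∂[v_1,v_4] = [v_4] − [v_1].
The resulting 5×5 matrix has rank 4, and its Smith normal form has invariant factors (1,1,1,1).

From H_k ≅ ker(∂_k) / im(∂_{k+1}) we obtain:

  H_0: rank C_0 − rank ∂_1 = 5 − 4 = 1, and the invariant factors of ∂_1 are all 1, so H_0 = Z.
  H_1: rank ker ∂_1 − rank ∂_2 = (5 − 4) − 0 = 1, and there is no ∂_2, so H_1 = Z.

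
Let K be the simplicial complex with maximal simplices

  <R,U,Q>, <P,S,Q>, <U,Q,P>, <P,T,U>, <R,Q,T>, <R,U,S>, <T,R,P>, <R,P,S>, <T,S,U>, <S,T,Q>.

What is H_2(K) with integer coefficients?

H_2 = 0.

Take the total order P < Q < R < S < T < U on the vertex set. Then K (dimension 2) consists of the simplices:

  0-simplices (6): P, Q, R, S, T, U
  1-simplices (15): PQ, PR, PS, PT, PU, QR, QS, QT, QU, RS, RT, RU, ST, SU, TU
  2-simplices (10): PQS, PQU, PRS, PRT, PTU, QRT, QRU, QST, RSU, STU

so the chain groups are C_0 ≅ Z^6, C_1 ≅ Z^15, C_2 ≅ Z^10.

Boundary ∂_1: C_1 → C_0 is given by ∂[p,q] = [q] − [p].
As a 6×15 matrix over Z this has rank 5, with invariant factors (1,1,1,1,1).

The boundary map ∂_2: C_2 → C_1 sends each 2-simplex [p,q,r] to [q,r] − [p,r] + [p,q]. For instance
  ∂PTU = TU − PU + PT,
  ∂PQU = QU − PU + PQ.
The 15×10 boundary matrix has rank 10 and Smith normal form diag(1,1,1,1,1,1,1,1,1,2).

Computing H_k = (kernel of ∂_k) / (image of ∂_{k+1}):

  H_2: rank ker ∂_2 − rank ∂_3 = (10 − 10) − 0 = 0, and there is no ∂_3, so H_2 ≅ 0.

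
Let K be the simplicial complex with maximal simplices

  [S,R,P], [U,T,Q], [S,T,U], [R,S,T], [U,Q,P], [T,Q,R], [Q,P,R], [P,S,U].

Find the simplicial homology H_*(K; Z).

Take the total order P < Q < R < S < T < U on the vertex set. Then K (dimension 2) consists of the simplices:

  0-simplices (6): P, Q, R, S, T, U
  1-simplices (12): PQ, PR, PS, PU, QR, QT, QU, RS, RT, ST, SU, TU
  2-simplices (8): PQR, PQU, PRS, PSU, QRT, QTU, RST, STU

giving chain groups C_0 ≅ Z^6, C_1 ≅ Z^12, C_2 ≅ Z^8.

Boundary ∂_1: C_1 → C_0 maps an edge to its endpoints' difference, ∂[p,q] = q − p.
The resulting 6×12 matrix has rank 5, and its Smith normal form has invariant factors (1,1,1,1,1).

The boundary map ∂_2: C_2 → C_1 acts by ∂[p,q,r] = [q,r] − [p,r] + [p,q]. For instance
  ∂QRT = RT − QT + QR,
  ∂PSU = SU − PU + PS.
The 12×8 boundary matrix has rank 7 and Smith normal form diag(1,1,1,1,1,1,1).

Reading off H_k = ker ∂_k / im ∂_{k+1}:

  H_0: rank C_0 − rank ∂_1 = 6 − 5 = 1, and the invariant factors of ∂_1 are all 1, so H_0 ≅ Z.
  H_1: rank ker ∂_1 − rank ∂_2 = (12 − 5) − 7 = 0, and the invariant factors of ∂_2 are all 1, so H_1 ≅ 0.
  H_2: rank ker ∂_2 − rank ∂_3 = (8 − 7) − 0 = 1, and there is no ∂_3, so H_2 ≅ Z.

As a check, the Euler characteristic is 6 − 12 + 8 = 2, which agrees with 1 − 0 + 1 = 2.

H_0 = Z,  H_1 = 0,  H_2 = Z.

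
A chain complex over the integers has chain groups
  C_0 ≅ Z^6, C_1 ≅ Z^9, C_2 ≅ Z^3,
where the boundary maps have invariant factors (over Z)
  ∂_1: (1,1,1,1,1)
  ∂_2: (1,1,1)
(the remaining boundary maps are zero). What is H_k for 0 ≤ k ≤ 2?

H_0: b_0 = 6 − 0 − 5 = 1; torsion from ∂_1 factors > 1: none. So H_0 = Z.
H_1: b_1 = 9 − 5 − 3 = 1; torsion from ∂_2 factors > 1: none. So H_1 = Z.
H_2: b_2 = 3 − 3 − 0 = 0; torsion from ∂_3 factors > 1: none. So H_2 = 0.

H_0 = Z,  H_1 = Z,  H_2 = 0.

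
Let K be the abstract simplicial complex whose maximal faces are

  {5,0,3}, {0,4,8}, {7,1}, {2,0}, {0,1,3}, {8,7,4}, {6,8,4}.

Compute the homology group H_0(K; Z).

Order the vertices as 0 < 1 < 2 < 3 < 4 < 5 < 6 < 7 < 8. Listing each simplex with vertices in this order, K has dimension 2 with simplices:

  0-simplices (9): [0], [1], [2], [3], [4], [5], [6], [7], [8]
  1-simplices (14): [0,1], [0,2], [0,3], [0,4], [0,5], [0,8], [1,3], [1,7], [3,5], [4,6], [4,7], [4,8], [6,8], [7,8]
  2-simplices (5): [0,1,3], [0,3,5], [0,4,8], [4,6,8], [4,7,8]

giving chain groups C_0 ≅ Z^9, C_1 ≅ Z^14, C_2 ≅ Z^5.

The boundary map ∂_1: C_1 → C_0 sends each edge [p,q] (with p < q) to q − p. For instance
  ∂[7,8] = [8] − [7].
The resulting 9×14 matrix has rank 8, and its Smith normal form has invariant factors (1,1,1,1,1,1,1,1).

Boundary ∂_2: C_2 → C_1 acts by ∂[p,q,r] = [q,r] − [p,r] + [p,q]. For instance
  ∂[0,4,8] = [4,8] − [0,8] + [0,4],
  ∂[0,1,3] = [1,3] − [0,3] + [0,1].
The resulting 14×5 matrix has rank 5, and its Smith normal form has invariant factors (1,1,1,1,1).

Now H_k = ker ∂_k / im ∂_{k+1}, so:

  H_0: rank C_0 − rank ∂_1 = 9 − 8 = 1, and the invariant factors of ∂_1 are all 1, so H_0 = Z.

H_0 ≅ Z.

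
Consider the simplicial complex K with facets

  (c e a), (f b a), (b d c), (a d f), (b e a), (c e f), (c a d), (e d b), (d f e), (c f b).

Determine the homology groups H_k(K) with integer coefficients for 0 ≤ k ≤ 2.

H_0 ≅ Z,  H_1 ≅ Z/2Z,  H_2 = 0.

Take the total order a < b < c < d < e < f on the vertex set. Then K (dimension 2) consists of the simplices:

  0-simplices (6): a, b, c, d, e, f
  1-simplices (15): ab, ac, ad, ae, af, bc, bd, be, bf, cd, ce, cf, de, df, ef
  2-simplices (10): abe, abf, acd, ace, adf, bcd, bcf, bde, cef, def

giving chain groups C_0 ≅ Z^6, C_1 ≅ Z^15, C_2 ≅ Z^10.

∂_1: C_1 → C_0 is given by ∂[p,q] = [q] − [p]. For instance
  ∂ae = e − a.
As a 6×15 matrix over Z this has rank 5, with invariant factors (1,1,1,1,1).

The boundary map ∂_2: C_2 → C_1 sends each 2-simplex [p,q,r] to [q,r] − [p,r] + [p,q]. For instance
  ∂adf = df − af + ad,
  ∂bde = de − be + bd.
As a 15×10 matrix over Z this has rank 10, with invariant factors (1,1,1,1,1,1,1,1,1,2).

From H_k ≅ ker(∂_k) / im(∂_{k+1}) we obtain:

  H_0: rank C_0 − rank ∂_1 = 6 − 5 = 1, and the invariant factors of ∂_1 are all 1, so H_0 ≅ Z.
  H_1: rank ker ∂_1 − rank ∂_2 = (15 − 5) − 10 = 0, and ∂_2 has invariant factor 2 > 1, so H_1 ≅ Z/2Z.
  H_2: rank ker ∂_2 − rank ∂_3 = (10 − 10) − 0 = 0, and there is no ∂_3, so H_2 ≅ 0.

As a check, the Euler characteristic is 6 − 15 + 10 = 1, which agrees with 1 − 0 + 0 = 1.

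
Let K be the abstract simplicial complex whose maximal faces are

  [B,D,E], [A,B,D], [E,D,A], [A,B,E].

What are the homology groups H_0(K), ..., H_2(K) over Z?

H_0 ≅ Z,  H_1 = 0,  H_2 ≅ Z.

Take the total order A < B < D < E on the vertex set. Then K (dimension 2) consists of the simplices:

  0-simplices (4): A, B, D, E
  1-simplices (6): AB, AD, AE, BD, BE, DE
  2-simplices (4): ABD, ABE, ADE, BDE

so the chain groups are C_0 ≅ Z^4, C_1 ≅ Z^6, C_2 ≅ Z^4.

Boundary ∂_1: C_1 → C_0 is given by ∂[p,q] = [q] − [p].
The 4×6 boundary matrix has rank 3 and Smith normal form diag(1,1,1).

The boundary map ∂_2: C_2 → C_1 maps a triangle to the signed sum of its edges. For instance
  ∂ABD = BD − AD + AB,
  ∂ABE = BE − AE + AB.
This gives a 6×4 integer matrix of rank 3; reducing to Smith normal form yields diagonal entries (1,1,1).

Now H_k = ker ∂_k / im ∂_{k+1}, so:

  H_0: rank C_0 − rank ∂_1 = 4 − 3 = 1, and the invariant factors of ∂_1 are all 1, so H_0 = Z.
  H_1: rank ker ∂_1 − rank ∂_2 = (6 − 3) − 3 = 0, and the invariant factors of ∂_2 are all 1, so H_1 = 0.
  H_2: rank ker ∂_2 − rank ∂_3 = (4 − 3) − 0 = 1, and there is no ∂_3, so H_2 = Z.

As a check, the Euler characteristic is 4 − 6 + 4 = 2, which agrees with 1 − 0 + 1 = 2.
(K is a triangulation of the 2-sphere S^2.)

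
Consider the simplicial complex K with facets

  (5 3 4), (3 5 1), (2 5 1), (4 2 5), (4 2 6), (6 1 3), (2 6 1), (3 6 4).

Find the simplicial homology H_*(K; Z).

Take the total order 1 < 2 < 3 < 4 < 5 < 6 on the vertex set. Then K (dimension 2) consists of the simplices:

  0-simplices (6): [1], [2], [3], [4], [5], [6]
  1-simplices (12): [1,2], [1,3], [1,5], [1,6], [2,4], [2,5], [2,6], [3,4], [3,5], [3,6], [4,5], [4,6]
  2-simplices (8): [1,2,5], [1,2,6], [1,3,5], [1,3,6], [2,4,5], [2,4,6], [3,4,5], [3,4,6]

giving chain groups C_0 ≅ Z^6, C_1 ≅ Z^12, C_2 ≅ Z^8.

∂_1: C_1 → C_0 sends each edge [p,q] (with p < q) to q − p. For instance
  ∂[1,3] = [3] − [1].
The 6×12 boundary matrix has rank 5 and Smith normal form diag(1,1,1,1,1).

The boundary map ∂_2: C_2 → C_1 maps a triangle to the signed sum of its edges. For instance
  ∂[1,2,5] = [2,5] − [1,5] + [1,2],
  ∂[2,4,5] = [4,5] − [2,5] + [2,4].
This gives a 12×8 integer matrix of rank 7; reducing to Smith normal form yields diagonal entries (1,1,1,1,1,1,1).

Now H_k = ker ∂_k / im ∂_{k+1}, so:

  H_0: rank C_0 − rank ∂_1 = 6 − 5 = 1, and the invariant factors of ∂_1 are all 1, so H_0 = Z.
  H_1: rank ker ∂_1 − rank ∂_2 = (12 − 5) − 7 = 0, and the invariant factors of ∂_2 are all 1, so H_1 = 0.
  H_2: rank ker ∂_2 − rank ∂_3 = (8 − 7) − 0 = 1, and there is no ∂_3, so H_2 = Z.

H_0 = Z,  H_1 = 0,  H_2 = Z.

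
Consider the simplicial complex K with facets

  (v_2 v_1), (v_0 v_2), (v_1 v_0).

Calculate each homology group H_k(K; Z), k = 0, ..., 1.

H_0 ≅ Z,  H_1 ≅ Z.

We work with the vertex ordering v_0 < v_1 < v_2. The simplices of K, each written with vertices in increasing order, are:

  0-simplices (3): [v_0], [v_1], [v_2]
  1-simplices (3): [v_0,v_1], [v_0,v_2], [v_1,v_2]

giving chain groups C_0 ≅ Z^3, C_1 ≅ Z^3.

The boundary map ∂_1: C_1 → C_0 sends each edge [p,q] (with p < q) to q − p.
The resulting 3×3 matrix has rank 2, and its Smith normal form has invariant factors (1,1).

Computing H_k = (kernel of ∂_k) / (image of ∂_{k+1}):

  H_0: rank C_0 − rank ∂_1 = 3 − 2 = 1, and the invariant factors of ∂_1 are all 1, so H_0 = Z.
  H_1: rank ker ∂_1 − rank ∂_2 = (3 − 2) − 0 = 1, and there is no ∂_2, so H_1 = Z.

As a check, the Euler characteristic is 3 − 3 = 0, which agrees with 1 − 1 = 0.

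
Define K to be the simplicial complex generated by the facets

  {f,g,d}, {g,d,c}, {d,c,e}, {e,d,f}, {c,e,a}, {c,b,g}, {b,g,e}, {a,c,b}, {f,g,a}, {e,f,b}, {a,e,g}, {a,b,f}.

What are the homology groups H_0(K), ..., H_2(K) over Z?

Order the vertices as a < b < c < d < e < f < g. Listing each simplex with vertices in this order, K has dimension 2 with simplices:

  0-simplices (7): a, b, c, d, e, f, g
  1-simplices (18): ab, ac, ae, af, ag, bc, be, bf, bg, cd, ce, cg, de, df, dg, ef, eg, fg
  2-simplices (12): abc, abf, ace, aeg, afg, bcg, bef, beg, cde, cdg, def, dfg

Hence C_0 ≅ Z^7, C_1 ≅ Z^18, C_2 ≅ Z^12.

Boundary ∂_1: C_1 → C_0 sends each edge [p,q] (with p < q) to q − p. For instance
  ∂ce = e − c.
This gives a 7×18 integer matrix of rank 6; reducing to Smith normal form yields diagonal entries (1,1,1,1,1,1).

∂_2: C_2 → C_1 acts by ∂[p,q,r] = [q,r] − [p,r] + [p,q]. For instance
  ∂abc = bc − ac + ab,
  ∂cde = de − ce + cd.
The 18×12 boundary matrix has rank 12 and Smith normal form diag(1,1,1,1,1,1,1,1,1,1,1,2).

Now H_k = ker ∂_k / im ∂_{k+1}, so:

  H_0: rank C_0 − rank ∂_1 = 7 − 6 = 1, and the invariant factors of ∂_1 are all 1, so H_0 ≅ Z.
  H_1: rank ker ∂_1 − rank ∂_2 = (18 − 6) − 12 = 0, and ∂_2 has invariant factor 2 > 1, so H_1 ≅ Z/2Z.
  H_2: rank ker ∂_2 − rank ∂_3 = (12 − 12) − 0 = 0, and there is no ∂_3, so H_2 ≅ 0.

(K is a triangulation of the real projective plane RP^2.)

H_0 ≅ Z,  H_1 ≅ Z/2Z,  H_2 = 0.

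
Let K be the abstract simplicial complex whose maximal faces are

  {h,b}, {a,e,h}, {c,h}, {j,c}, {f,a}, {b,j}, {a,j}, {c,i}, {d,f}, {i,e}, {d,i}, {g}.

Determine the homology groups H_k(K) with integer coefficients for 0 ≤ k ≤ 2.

H_0 = Z^2,  H_1 = Z^4,  H_2 = 0.

Fix the vertex order a < b < c < d < e < f < g < h < i < j and write every simplex with vertices in increasing order. Then dim K = 2 and the simplices of K are:

  0-simplices (10): a, b, c, d, e, f, g, h, i, j
  1-simplices (13): ae, af, ah, aj, bh, bj, ch, ci, cj, df, di, eh, ei
  2-simplices (1): aeh

so the chain groups are C_0 ≅ Z^10, C_1 ≅ Z^13, C_2 ≅ Z^1.

Boundary ∂_1: C_1 → C_0 is given by ∂[p,q] = [q] − [p].
This gives a 10×13 integer matrix of rank 8; reducing to Smith normal form yields diagonal entries (1,1,1,1,1,1,1,1).

Boundary ∂_2: C_2 → C_1 acts by ∂[p,q,r] = [q,r] − [p,r] + [p,q]. For instance
  ∂aeh = eh − ah + ae.
The resulting 13×1 matrix has rank 1, and its Smith normal form has invariant factors (1).

Computing H_k = (kernel of ∂_k) / (image of ∂_{k+1}):

  H_0: rank C_0 − rank ∂_1 = 10 − 8 = 2, and the invariant factors of ∂_1 are all 1, so H_0 ≅ Z^2.
  H_1: rank ker ∂_1 − rank ∂_2 = (13 − 8) − 1 = 4, and the invariant factors of ∂_2 are all 1, so H_1 ≅ Z^4.
  H_2: rank ker ∂_2 − rank ∂_3 = (1 − 1) − 0 = 0, and there is no ∂_3, so H_2 ≅ 0.

As a check, the Euler characteristic is 10 − 13 + 1 = -2, which agrees with 2 − 4 + 0 = -2.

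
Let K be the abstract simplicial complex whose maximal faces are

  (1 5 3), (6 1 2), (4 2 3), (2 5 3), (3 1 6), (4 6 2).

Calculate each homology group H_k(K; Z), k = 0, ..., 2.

Take the total order 1 < 2 < 3 < 4 < 5 < 6 on the vertex set. Then K (dimension 2) consists of the simplices:

  0-simplices (6): [1], [2], [3], [4], [5], [6]
  1-simplices (12): [1,2], [1,3], [1,5], [1,6], [2,3], [2,4], [2,5], [2,6], [3,4], [3,5], [3,6], [4,6]
  2-simplices (6): [1,2,6], [1,3,5], [1,3,6], [2,3,4], [2,3,5], [2,4,6]

giving chain groups C_0 ≅ Z^6, C_1 ≅ Z^12, C_2 ≅ Z^6.

The boundary map ∂_1: C_1 → C_0 sends each edge [p,q] (with p < q) to q − p.
This gives a 6×12 integer matrix of rank 5; reducing to Smith normal form yields diagonal entries (1,1,1,1,1).

Boundary ∂_2: C_2 → C_1 maps a triangle to the signed sum of its edges. For instance
  ∂[1,3,6] = [3,6] − [1,6] + [1,3],
  ∂[2,3,4] = [3,4] − [2,4] + [2,3].
The 12×6 boundary matrix has rank 6 and Smith normal form diag(1,1,1,1,1,1).

Now H_k = ker ∂_k / im ∂_{k+1}, so:

  H_0: rank C_0 − rank ∂_1 = 6 − 5 = 1, and the invariant factors of ∂_1 are all 1, so H_0 = Z.
  H_1: rank ker ∂_1 − rank ∂_2 = (12 − 5) − 6 = 1, and the invariant factors of ∂_2 are all 1, so H_1 = Z.
  H_2: rank ker ∂_2 − rank ∂_3 = (6 − 6) − 0 = 0, and there is no ∂_3, so H_2 = 0.

As a check, the Euler characteristic is 6 − 12 + 6 = 0, which agrees with 1 − 1 + 0 = 0.

H_0 = Z,  H_1 = Z,  H_2 = 0.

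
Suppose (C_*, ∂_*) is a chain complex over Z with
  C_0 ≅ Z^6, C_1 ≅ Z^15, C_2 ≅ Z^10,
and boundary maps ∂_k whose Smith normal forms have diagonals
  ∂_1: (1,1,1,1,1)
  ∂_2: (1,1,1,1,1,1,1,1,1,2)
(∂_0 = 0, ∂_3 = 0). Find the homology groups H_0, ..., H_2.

H_0 ≅ Z,  H_1 ≅ Z/2,  H_2 = 0.

H_0: b_0 = 6 − 0 − 5 = 1; torsion from ∂_1 factors > 1: none. So H_0 ≅ Z.
H_1: b_1 = 15 − 5 − 10 = 0; torsion from ∂_2 factors > 1: [2]. So H_1 ≅ Z/2.
H_2: b_2 = 10 − 10 − 0 = 0; torsion from ∂_3 factors > 1: none. So H_2 ≅ 0.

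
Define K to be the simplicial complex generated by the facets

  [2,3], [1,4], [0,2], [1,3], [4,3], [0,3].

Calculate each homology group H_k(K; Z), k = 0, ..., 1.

H_0 ≅ Z,  H_1 ≅ Z^2.

K has 5 vertices, 6 edges.
rank ∂_0 = 0, rank ∂_1 = 4 ⇒ b_0 = 5 − 0 − 4 = 1; all invariant factors of ∂_1 are 1 so no torsion. So H_0 ≅ Z.
rank ∂_1 = 4, rank ∂_2 = 0 ⇒ b_1 = 6 − 4 − 0 = 2. So H_1 ≅ Z^2.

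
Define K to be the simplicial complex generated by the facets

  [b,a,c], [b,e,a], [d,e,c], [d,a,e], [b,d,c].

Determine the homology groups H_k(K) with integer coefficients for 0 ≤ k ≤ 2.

H_0 = Z,  H_1 = Z,  H_2 = 0.

Take the total order a < b < c < d < e on the vertex set. Then K (dimension 2) consists of the simplices:

  0-simplices (5): a, b, c, d, e
  1-simplices (10): ab, ac, ad, ae, bc, bd, be, cd, ce, de
  2-simplices (5): abc, abe, ade, bcd, cde

so the chain groups are C_0 ≅ Z^5, C_1 ≅ Z^10, C_2 ≅ Z^5.

The boundary map ∂_1: C_1 → C_0 sends each edge [p,q] (with p < q) to q − p. For instance
  ∂bc = c − b.
The 5×10 boundary matrix has rank 4 and Smith normal form diag(1,1,1,1).

Boundary ∂_2: C_2 → C_1 sends each 2-simplex [p,q,r] to [q,r] − [p,r] + [p,q]. For instance
  ∂abe = be − ae + ab,
  ∂bcd = cd − bd + bc.
The 10×5 boundary matrix has rank 5 and Smith normal form diag(1,1,1,1,1).

Now H_k = ker ∂_k / im ∂_{k+1}, so:

  H_0: rank C_0 − rank ∂_1 = 5 − 4 = 1, and the invariant factors of ∂_1 are all 1, so H_0 ≅ Z.
  H_1: rank ker ∂_1 − rank ∂_2 = (10 − 4) − 5 = 1, and the invariant factors of ∂_2 are all 1, so H_1 ≅ Z.
  H_2: rank ker ∂_2 − rank ∂_3 = (5 − 5) − 0 = 0, and there is no ∂_3, so H_2 ≅ 0.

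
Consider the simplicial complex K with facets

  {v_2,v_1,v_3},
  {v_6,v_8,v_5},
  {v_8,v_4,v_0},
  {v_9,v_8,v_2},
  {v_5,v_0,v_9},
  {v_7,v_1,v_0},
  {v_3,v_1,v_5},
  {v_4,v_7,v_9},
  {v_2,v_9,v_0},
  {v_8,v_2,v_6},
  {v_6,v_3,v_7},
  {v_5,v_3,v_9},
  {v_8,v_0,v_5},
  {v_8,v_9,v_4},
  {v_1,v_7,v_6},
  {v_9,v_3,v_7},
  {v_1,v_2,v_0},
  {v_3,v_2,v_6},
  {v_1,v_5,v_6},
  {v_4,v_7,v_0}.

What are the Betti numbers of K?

b_0 = 1, b_1 = 1, b_2 = 0.

Fix the vertex order v_0 < v_1 < v_2 < v_3 < v_4 < v_5 < v_6 < v_7 < v_8 < v_9 and write every simplex with vertices in increasing order. Then dim K = 2 and the simplices of K are:

  0-simplices (10): [v_0], [v_1], [v_2], [v_3], [v_4], [v_5], [v_6], [v_7], [v_8], [v_9]
  1-simplices (30): (30 of them)
  2-simplices (20): (20 of them)

so the chain groups are C_0 ≅ Z^10, C_1 ≅ Z^30, C_2 ≅ Z^20.

Boundary ∂_1: C_1 → C_0 sends each edge [p,q] (with p < q) to q − p. For instance
  ∂[v_6,v_7] = [v_7] − [v_6].
As a 10×30 matrix over Z this has rank 9, with invariant factors (1,1,1,1,1,1,1,1,1).

∂_2: C_2 → C_1 maps a triangle to the signed sum of its edges. For instance
  ∂[v_3,v_6,v_7] = [v_6,v_7] − [v_3,v_7] + [v_3,v_6],
  ∂[v_1,v_5,v_6] = [v_5,v_6] − [v_1,v_6] + [v_1,v_5].
As a 30×20 matrix over Z this has rank 20, with invariant factors (1,1,1,1,1,1,1,1,1,1,1,1,1,1,1,1,1,1,1,2).

Computing H_k = (kernel of ∂_k) / (image of ∂_{k+1}):

  H_0: rank C_0 − rank ∂_1 = 10 − 9 = 1, and the invariant factors of ∂_1 are all 1, so H_0 ≅ Z.
  H_1: rank ker ∂_1 − rank ∂_2 = (30 − 9) − 20 = 1, and ∂_2 has invariant factor 2 > 1, so H_1 ≅ Z ⊕ Z_2.
  H_2: rank ker ∂_2 − rank ∂_3 = (20 − 20) − 0 = 0, and there is no ∂_3, so H_2 ≅ 0.

(K is a triangulation of the Klein bottle.)

Hence the Betti numbers are b_0 = 1, b_1 = 1, b_2 = 0.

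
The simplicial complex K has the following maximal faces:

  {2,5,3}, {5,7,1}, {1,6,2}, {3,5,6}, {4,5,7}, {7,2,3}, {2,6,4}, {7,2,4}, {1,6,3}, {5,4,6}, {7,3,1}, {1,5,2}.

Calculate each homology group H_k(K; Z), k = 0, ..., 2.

H_0 = Z,  H_1 = Z/2Z,  H_2 = 0.

K has 7 vertices, 18 edges, 12 triangles.
rank ∂_0 = 0, rank ∂_1 = 6 ⇒ b_0 = 7 − 0 − 6 = 1; all invariant factors of ∂_1 are 1 so no torsion. So H_0 ≅ Z.
rank ∂_1 = 6, rank ∂_2 = 12 ⇒ b_1 = 18 − 6 − 12 = 0; ∂_2 has invariant factor(s) [2] giving torsion. So H_1 ≅ Z/2Z.
rank ∂_2 = 12, rank ∂_3 = 0 ⇒ b_2 = 12 − 12 − 0 = 0. So H_2 ≅ 0.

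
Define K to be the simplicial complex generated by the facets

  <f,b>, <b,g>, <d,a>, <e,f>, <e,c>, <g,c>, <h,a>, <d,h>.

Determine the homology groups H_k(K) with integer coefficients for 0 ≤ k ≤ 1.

H_0 = Z^2,  H_1 = Z^2.

Take the total order a < b < c < d < e < f < g < h on the vertex set. Then K (dimension 1) consists of the simplices:

  0-simplices (8): a, b, c, d, e, f, g, h
  1-simplices (8): ad, ah, bf, bg, ce, cg, dh, ef

Hence C_0 ≅ Z^8, C_1 ≅ Z^8.

The boundary map ∂_1: C_1 → C_0 sends each edge [p,q] (with p < q) to q − p. For instance
  ∂bg = g − b.
This gives a 8×8 integer matrix of rank 6; reducing to Smith normal form yields diagonal entries (1,1,1,1,1,1).

Computing H_k = (kernel of ∂_k) / (image of ∂_{k+1}):

  H_0: rank C_0 − rank ∂_1 = 8 − 6 = 2, and the invariant factors of ∂_1 are all 1, so H_0 = Z^2.
  H_1: rank ker ∂_1 − rank ∂_2 = (8 − 6) − 0 = 2, and there is no ∂_2, so H_1 = Z^2.

As a check, the Euler characteristic is 8 − 8 = 0, which agrees with 2 − 2 = 0.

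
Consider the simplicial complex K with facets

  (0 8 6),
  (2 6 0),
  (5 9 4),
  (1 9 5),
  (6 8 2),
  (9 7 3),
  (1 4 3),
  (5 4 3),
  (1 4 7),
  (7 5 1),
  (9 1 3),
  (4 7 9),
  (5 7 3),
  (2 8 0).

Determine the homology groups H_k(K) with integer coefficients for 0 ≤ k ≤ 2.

Take the total order 0 < 1 < 2 < 3 < 4 < 5 < 6 < 7 < 8 < 9 on the vertex set. Then K (dimension 2) consists of the simplices:

  0-simplices (10): [0], [1], [2], [3], [4], [5], [6], [7], [8], [9]
  1-simplices (21): [0,2], [0,6], [0,8], [1,3], [1,4], [1,5], [1,7], [1,9], [2,6], [2,8], [3,4], [3,5], [3,7], [3,9], [4,5], [4,7], [4,9], [5,7], [5,9], [6,8], [7,9]
  2-simplices (14): [0,2,6], [0,2,8], [0,6,8], [1,3,4], [1,3,9], [1,4,7], [1,5,7], [1,5,9], [2,6,8], [3,4,5], [3,5,7], [3,7,9], [4,5,9], [4,7,9]

giving chain groups C_0 ≅ Z^10, C_1 ≅ Z^21, C_2 ≅ Z^14.

∂_1: C_1 → C_0 is given by ∂[p,q] = [q] − [p].
The resulting 10×21 matrix has rank 8, and its Smith normal form has invariant factors (1,1,1,1,1,1,1,1).

∂_2: C_2 → C_1 acts by ∂[p,q,r] = [q,r] − [p,r] + [p,q]. For instance
  ∂[1,5,7] = [5,7] − [1,7] + [1,5],
  ∂[2,6,8] = [6,8] − [2,8] + [2,6].
This gives a 21×14 integer matrix of rank 13; reducing to Smith normal form yields diagonal entries (1,1,1,1,1,1,1,1,1,1,1,1,2).

Reading off H_k = ker ∂_k / im ∂_{k+1}:

  H_0: rank C_0 − rank ∂_1 = 10 − 8 = 2, and the invariant factors of ∂_1 are all 1, so H_0 = Z^2.
  H_1: rank ker ∂_1 − rank ∂_2 = (21 − 8) − 13 = 0, and ∂_2 has invariant factor 2 > 1, so H_1 = Z_2.
  H_2: rank ker ∂_2 − rank ∂_3 = (14 − 13) − 0 = 1, and there is no ∂_3, so H_2 = Z.

As a check, the Euler characteristic is 10 − 21 + 14 = 3, which agrees with 2 − 0 + 1 = 3.

H_0 ≅ Z^2,  H_1 ≅ Z_2,  H_2 ≅ Z.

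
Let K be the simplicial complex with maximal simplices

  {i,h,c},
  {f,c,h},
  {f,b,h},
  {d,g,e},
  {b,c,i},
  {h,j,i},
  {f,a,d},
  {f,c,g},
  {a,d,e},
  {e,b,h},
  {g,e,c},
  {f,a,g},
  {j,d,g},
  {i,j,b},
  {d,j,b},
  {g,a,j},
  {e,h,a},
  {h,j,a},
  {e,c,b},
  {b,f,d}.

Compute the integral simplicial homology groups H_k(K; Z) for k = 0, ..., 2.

Order the vertices as a < b < c < d < e < f < g < h < i < j. Listing each simplex with vertices in this order, K has dimension 2 with simplices:

  0-simplices (10): a, b, c, d, e, f, g, h, i, j
  1-simplices (30): ad, ae, af, ag, ah, aj, bc, bd, be, bf, bh, bi, bj, ce, cf, cg, ch, ci, de, df, dg, dj, eg, eh, fg, fh, gj, hi, hj, ij
  2-simplices (20): ade, adf, aeh, afg, agj, ahj, bce, bci, bdf, bdj, beh, bfh, bij, ceg, cfg, cfh, chi, deg, dgj, hij

so the chain groups are C_0 ≅ Z^10, C_1 ≅ Z^30, C_2 ≅ Z^20.

∂_1: C_1 → C_0 sends each edge [p,q] (with p < q) to q − p. For instance
  ∂af = f − a.
As a 10×30 matrix over Z this has rank 9, with invariant factors (1,1,1,1,1,1,1,1,1).

∂_2: C_2 → C_1 sends each 2-simplex [p,q,r] to [q,r] − [p,r] + [p,q]. For instance
  ∂bci = ci − bi + bc,
  ∂chi = hi − ci + ch.
As a 30×20 matrix over Z this has rank 20, with invariant factors (1,1,1,1,1,1,1,1,1,1,1,1,1,1,1,1,1,1,1,2).

Reading off H_k = ker ∂_k / im ∂_{k+1}:

  H_0: rank C_0 − rank ∂_1 = 10 − 9 = 1, and the invariant factors of ∂_1 are all 1, so H_0 = Z.
  H_1: rank ker ∂_1 − rank ∂_2 = (30 − 9) − 20 = 1, and ∂_2 has invariant factor 2 > 1, so H_1 = Z ⊕ Z_2.
  H_2: rank ker ∂_2 − rank ∂_3 = (20 − 20) − 0 = 0, and there is no ∂_3, so H_2 = 0.

As a check, the Euler characteristic is 10 − 30 + 20 = 0, which agrees with 1 − 1 + 0 = 0.

H_0 ≅ Z,  H_1 ≅ Z ⊕ Z_2,  H_2 = 0.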